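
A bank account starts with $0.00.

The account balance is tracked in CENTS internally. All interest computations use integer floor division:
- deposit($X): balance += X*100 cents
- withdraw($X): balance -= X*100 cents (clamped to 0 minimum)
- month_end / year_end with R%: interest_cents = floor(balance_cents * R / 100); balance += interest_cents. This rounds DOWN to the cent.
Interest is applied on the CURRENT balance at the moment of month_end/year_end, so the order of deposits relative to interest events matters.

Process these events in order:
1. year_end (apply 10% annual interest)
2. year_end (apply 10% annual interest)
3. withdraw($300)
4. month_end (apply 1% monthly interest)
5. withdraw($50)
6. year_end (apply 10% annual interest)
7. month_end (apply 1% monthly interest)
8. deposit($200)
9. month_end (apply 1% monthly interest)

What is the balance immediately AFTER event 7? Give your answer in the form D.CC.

Answer: 0.00

Derivation:
After 1 (year_end (apply 10% annual interest)): balance=$0.00 total_interest=$0.00
After 2 (year_end (apply 10% annual interest)): balance=$0.00 total_interest=$0.00
After 3 (withdraw($300)): balance=$0.00 total_interest=$0.00
After 4 (month_end (apply 1% monthly interest)): balance=$0.00 total_interest=$0.00
After 5 (withdraw($50)): balance=$0.00 total_interest=$0.00
After 6 (year_end (apply 10% annual interest)): balance=$0.00 total_interest=$0.00
After 7 (month_end (apply 1% monthly interest)): balance=$0.00 total_interest=$0.00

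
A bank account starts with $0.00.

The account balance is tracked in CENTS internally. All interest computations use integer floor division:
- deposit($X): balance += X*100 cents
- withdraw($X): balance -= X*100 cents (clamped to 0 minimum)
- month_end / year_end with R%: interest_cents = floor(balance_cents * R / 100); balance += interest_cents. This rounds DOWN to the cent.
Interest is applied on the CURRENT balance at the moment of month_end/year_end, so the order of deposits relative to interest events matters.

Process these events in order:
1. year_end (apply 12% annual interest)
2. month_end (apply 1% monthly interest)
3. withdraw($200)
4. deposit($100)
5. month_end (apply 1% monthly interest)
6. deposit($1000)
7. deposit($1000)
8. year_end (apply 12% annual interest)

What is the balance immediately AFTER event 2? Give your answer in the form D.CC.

After 1 (year_end (apply 12% annual interest)): balance=$0.00 total_interest=$0.00
After 2 (month_end (apply 1% monthly interest)): balance=$0.00 total_interest=$0.00

Answer: 0.00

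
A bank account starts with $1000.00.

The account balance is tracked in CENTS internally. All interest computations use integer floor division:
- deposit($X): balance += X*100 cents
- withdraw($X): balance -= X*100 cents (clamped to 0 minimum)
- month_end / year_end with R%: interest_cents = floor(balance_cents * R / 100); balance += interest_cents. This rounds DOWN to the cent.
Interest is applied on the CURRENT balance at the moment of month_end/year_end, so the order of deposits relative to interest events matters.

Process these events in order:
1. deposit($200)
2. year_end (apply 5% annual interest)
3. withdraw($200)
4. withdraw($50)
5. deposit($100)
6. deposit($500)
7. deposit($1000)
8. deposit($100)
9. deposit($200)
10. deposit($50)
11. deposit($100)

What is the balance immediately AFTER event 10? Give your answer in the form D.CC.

Answer: 2960.00

Derivation:
After 1 (deposit($200)): balance=$1200.00 total_interest=$0.00
After 2 (year_end (apply 5% annual interest)): balance=$1260.00 total_interest=$60.00
After 3 (withdraw($200)): balance=$1060.00 total_interest=$60.00
After 4 (withdraw($50)): balance=$1010.00 total_interest=$60.00
After 5 (deposit($100)): balance=$1110.00 total_interest=$60.00
After 6 (deposit($500)): balance=$1610.00 total_interest=$60.00
After 7 (deposit($1000)): balance=$2610.00 total_interest=$60.00
After 8 (deposit($100)): balance=$2710.00 total_interest=$60.00
After 9 (deposit($200)): balance=$2910.00 total_interest=$60.00
After 10 (deposit($50)): balance=$2960.00 total_interest=$60.00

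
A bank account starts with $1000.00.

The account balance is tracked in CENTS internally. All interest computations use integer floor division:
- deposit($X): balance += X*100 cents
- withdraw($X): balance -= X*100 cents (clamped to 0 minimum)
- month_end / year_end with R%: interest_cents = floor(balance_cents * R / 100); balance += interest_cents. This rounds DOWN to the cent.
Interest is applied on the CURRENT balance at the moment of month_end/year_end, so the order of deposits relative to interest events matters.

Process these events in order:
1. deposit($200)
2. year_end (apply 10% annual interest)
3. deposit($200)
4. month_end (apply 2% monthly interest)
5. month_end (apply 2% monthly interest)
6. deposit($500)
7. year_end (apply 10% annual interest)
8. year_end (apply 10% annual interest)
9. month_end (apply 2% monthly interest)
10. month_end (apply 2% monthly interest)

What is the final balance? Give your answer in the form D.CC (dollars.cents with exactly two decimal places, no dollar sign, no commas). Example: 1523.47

After 1 (deposit($200)): balance=$1200.00 total_interest=$0.00
After 2 (year_end (apply 10% annual interest)): balance=$1320.00 total_interest=$120.00
After 3 (deposit($200)): balance=$1520.00 total_interest=$120.00
After 4 (month_end (apply 2% monthly interest)): balance=$1550.40 total_interest=$150.40
After 5 (month_end (apply 2% monthly interest)): balance=$1581.40 total_interest=$181.40
After 6 (deposit($500)): balance=$2081.40 total_interest=$181.40
After 7 (year_end (apply 10% annual interest)): balance=$2289.54 total_interest=$389.54
After 8 (year_end (apply 10% annual interest)): balance=$2518.49 total_interest=$618.49
After 9 (month_end (apply 2% monthly interest)): balance=$2568.85 total_interest=$668.85
After 10 (month_end (apply 2% monthly interest)): balance=$2620.22 total_interest=$720.22

Answer: 2620.22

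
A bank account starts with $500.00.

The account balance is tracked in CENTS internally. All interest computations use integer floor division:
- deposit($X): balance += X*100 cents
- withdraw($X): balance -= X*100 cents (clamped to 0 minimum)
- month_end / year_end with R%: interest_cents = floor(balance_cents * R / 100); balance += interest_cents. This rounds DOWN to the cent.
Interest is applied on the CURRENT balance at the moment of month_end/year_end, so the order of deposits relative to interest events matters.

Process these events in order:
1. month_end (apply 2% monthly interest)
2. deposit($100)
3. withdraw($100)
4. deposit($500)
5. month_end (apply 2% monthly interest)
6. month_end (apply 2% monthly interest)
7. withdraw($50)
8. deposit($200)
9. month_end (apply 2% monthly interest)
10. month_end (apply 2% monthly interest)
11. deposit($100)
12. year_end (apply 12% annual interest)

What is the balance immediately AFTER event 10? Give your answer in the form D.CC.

Answer: 1249.30

Derivation:
After 1 (month_end (apply 2% monthly interest)): balance=$510.00 total_interest=$10.00
After 2 (deposit($100)): balance=$610.00 total_interest=$10.00
After 3 (withdraw($100)): balance=$510.00 total_interest=$10.00
After 4 (deposit($500)): balance=$1010.00 total_interest=$10.00
After 5 (month_end (apply 2% monthly interest)): balance=$1030.20 total_interest=$30.20
After 6 (month_end (apply 2% monthly interest)): balance=$1050.80 total_interest=$50.80
After 7 (withdraw($50)): balance=$1000.80 total_interest=$50.80
After 8 (deposit($200)): balance=$1200.80 total_interest=$50.80
After 9 (month_end (apply 2% monthly interest)): balance=$1224.81 total_interest=$74.81
After 10 (month_end (apply 2% monthly interest)): balance=$1249.30 total_interest=$99.30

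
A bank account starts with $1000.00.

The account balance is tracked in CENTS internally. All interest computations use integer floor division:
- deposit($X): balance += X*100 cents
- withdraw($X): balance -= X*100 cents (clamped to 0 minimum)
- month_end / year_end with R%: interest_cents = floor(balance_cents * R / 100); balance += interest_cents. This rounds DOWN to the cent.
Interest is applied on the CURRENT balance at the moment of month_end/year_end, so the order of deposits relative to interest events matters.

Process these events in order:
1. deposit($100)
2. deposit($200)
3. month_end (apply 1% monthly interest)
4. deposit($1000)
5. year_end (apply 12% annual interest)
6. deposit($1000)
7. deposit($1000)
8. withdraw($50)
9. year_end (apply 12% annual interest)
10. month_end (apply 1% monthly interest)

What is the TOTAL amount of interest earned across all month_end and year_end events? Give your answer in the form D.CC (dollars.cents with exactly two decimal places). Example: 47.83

Answer: 886.27

Derivation:
After 1 (deposit($100)): balance=$1100.00 total_interest=$0.00
After 2 (deposit($200)): balance=$1300.00 total_interest=$0.00
After 3 (month_end (apply 1% monthly interest)): balance=$1313.00 total_interest=$13.00
After 4 (deposit($1000)): balance=$2313.00 total_interest=$13.00
After 5 (year_end (apply 12% annual interest)): balance=$2590.56 total_interest=$290.56
After 6 (deposit($1000)): balance=$3590.56 total_interest=$290.56
After 7 (deposit($1000)): balance=$4590.56 total_interest=$290.56
After 8 (withdraw($50)): balance=$4540.56 total_interest=$290.56
After 9 (year_end (apply 12% annual interest)): balance=$5085.42 total_interest=$835.42
After 10 (month_end (apply 1% monthly interest)): balance=$5136.27 total_interest=$886.27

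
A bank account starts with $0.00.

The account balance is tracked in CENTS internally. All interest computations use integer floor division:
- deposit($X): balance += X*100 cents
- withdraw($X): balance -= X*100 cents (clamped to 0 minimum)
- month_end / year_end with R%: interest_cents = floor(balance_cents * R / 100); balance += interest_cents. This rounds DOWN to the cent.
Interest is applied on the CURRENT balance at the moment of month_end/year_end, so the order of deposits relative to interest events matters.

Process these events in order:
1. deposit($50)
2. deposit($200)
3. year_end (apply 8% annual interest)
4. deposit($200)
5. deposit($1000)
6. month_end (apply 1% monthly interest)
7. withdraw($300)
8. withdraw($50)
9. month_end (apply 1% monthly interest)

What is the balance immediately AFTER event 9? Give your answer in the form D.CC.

Answer: 1146.04

Derivation:
After 1 (deposit($50)): balance=$50.00 total_interest=$0.00
After 2 (deposit($200)): balance=$250.00 total_interest=$0.00
After 3 (year_end (apply 8% annual interest)): balance=$270.00 total_interest=$20.00
After 4 (deposit($200)): balance=$470.00 total_interest=$20.00
After 5 (deposit($1000)): balance=$1470.00 total_interest=$20.00
After 6 (month_end (apply 1% monthly interest)): balance=$1484.70 total_interest=$34.70
After 7 (withdraw($300)): balance=$1184.70 total_interest=$34.70
After 8 (withdraw($50)): balance=$1134.70 total_interest=$34.70
After 9 (month_end (apply 1% monthly interest)): balance=$1146.04 total_interest=$46.04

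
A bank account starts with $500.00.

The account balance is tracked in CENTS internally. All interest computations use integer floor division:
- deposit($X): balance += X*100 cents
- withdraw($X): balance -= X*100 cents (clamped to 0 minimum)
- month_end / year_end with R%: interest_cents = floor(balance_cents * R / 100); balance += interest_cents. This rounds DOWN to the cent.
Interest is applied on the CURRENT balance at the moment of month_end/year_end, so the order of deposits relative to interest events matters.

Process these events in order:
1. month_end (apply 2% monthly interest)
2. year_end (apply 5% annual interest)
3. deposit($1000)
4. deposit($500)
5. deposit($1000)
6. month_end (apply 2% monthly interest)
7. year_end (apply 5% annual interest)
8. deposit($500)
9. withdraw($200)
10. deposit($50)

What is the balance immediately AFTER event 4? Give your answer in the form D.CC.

Answer: 2035.50

Derivation:
After 1 (month_end (apply 2% monthly interest)): balance=$510.00 total_interest=$10.00
After 2 (year_end (apply 5% annual interest)): balance=$535.50 total_interest=$35.50
After 3 (deposit($1000)): balance=$1535.50 total_interest=$35.50
After 4 (deposit($500)): balance=$2035.50 total_interest=$35.50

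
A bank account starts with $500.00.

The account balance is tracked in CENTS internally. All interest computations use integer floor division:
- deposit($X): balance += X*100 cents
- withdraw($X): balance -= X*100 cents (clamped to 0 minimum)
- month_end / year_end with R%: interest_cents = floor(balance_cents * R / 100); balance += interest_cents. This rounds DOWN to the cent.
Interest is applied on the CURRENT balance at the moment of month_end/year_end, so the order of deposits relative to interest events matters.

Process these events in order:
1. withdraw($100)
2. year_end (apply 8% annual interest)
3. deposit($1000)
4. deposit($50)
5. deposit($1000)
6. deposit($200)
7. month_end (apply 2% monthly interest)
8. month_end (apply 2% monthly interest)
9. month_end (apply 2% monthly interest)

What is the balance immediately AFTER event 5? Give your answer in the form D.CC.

After 1 (withdraw($100)): balance=$400.00 total_interest=$0.00
After 2 (year_end (apply 8% annual interest)): balance=$432.00 total_interest=$32.00
After 3 (deposit($1000)): balance=$1432.00 total_interest=$32.00
After 4 (deposit($50)): balance=$1482.00 total_interest=$32.00
After 5 (deposit($1000)): balance=$2482.00 total_interest=$32.00

Answer: 2482.00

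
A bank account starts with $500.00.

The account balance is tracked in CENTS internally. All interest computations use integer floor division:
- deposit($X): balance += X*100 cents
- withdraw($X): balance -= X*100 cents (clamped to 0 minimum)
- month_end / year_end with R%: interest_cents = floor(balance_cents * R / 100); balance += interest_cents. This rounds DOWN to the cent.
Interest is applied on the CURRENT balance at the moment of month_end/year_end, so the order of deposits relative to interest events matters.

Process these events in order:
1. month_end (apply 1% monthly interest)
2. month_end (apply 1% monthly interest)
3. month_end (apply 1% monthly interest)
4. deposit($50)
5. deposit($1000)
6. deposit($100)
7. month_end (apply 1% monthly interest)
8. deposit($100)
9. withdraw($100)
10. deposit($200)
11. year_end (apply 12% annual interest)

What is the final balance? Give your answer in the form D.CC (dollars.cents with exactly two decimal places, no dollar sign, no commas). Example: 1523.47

After 1 (month_end (apply 1% monthly interest)): balance=$505.00 total_interest=$5.00
After 2 (month_end (apply 1% monthly interest)): balance=$510.05 total_interest=$10.05
After 3 (month_end (apply 1% monthly interest)): balance=$515.15 total_interest=$15.15
After 4 (deposit($50)): balance=$565.15 total_interest=$15.15
After 5 (deposit($1000)): balance=$1565.15 total_interest=$15.15
After 6 (deposit($100)): balance=$1665.15 total_interest=$15.15
After 7 (month_end (apply 1% monthly interest)): balance=$1681.80 total_interest=$31.80
After 8 (deposit($100)): balance=$1781.80 total_interest=$31.80
After 9 (withdraw($100)): balance=$1681.80 total_interest=$31.80
After 10 (deposit($200)): balance=$1881.80 total_interest=$31.80
After 11 (year_end (apply 12% annual interest)): balance=$2107.61 total_interest=$257.61

Answer: 2107.61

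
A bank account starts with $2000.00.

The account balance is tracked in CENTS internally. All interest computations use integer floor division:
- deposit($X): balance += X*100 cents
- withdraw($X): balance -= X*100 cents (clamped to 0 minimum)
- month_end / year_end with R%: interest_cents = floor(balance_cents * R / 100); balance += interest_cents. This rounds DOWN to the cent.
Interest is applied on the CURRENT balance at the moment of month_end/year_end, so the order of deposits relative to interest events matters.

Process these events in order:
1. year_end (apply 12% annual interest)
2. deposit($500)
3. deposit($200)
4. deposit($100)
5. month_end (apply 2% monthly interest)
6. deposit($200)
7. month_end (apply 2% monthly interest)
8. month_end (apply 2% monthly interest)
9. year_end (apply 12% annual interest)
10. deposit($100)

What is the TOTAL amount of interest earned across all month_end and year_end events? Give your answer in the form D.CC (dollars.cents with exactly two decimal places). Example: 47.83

After 1 (year_end (apply 12% annual interest)): balance=$2240.00 total_interest=$240.00
After 2 (deposit($500)): balance=$2740.00 total_interest=$240.00
After 3 (deposit($200)): balance=$2940.00 total_interest=$240.00
After 4 (deposit($100)): balance=$3040.00 total_interest=$240.00
After 5 (month_end (apply 2% monthly interest)): balance=$3100.80 total_interest=$300.80
After 6 (deposit($200)): balance=$3300.80 total_interest=$300.80
After 7 (month_end (apply 2% monthly interest)): balance=$3366.81 total_interest=$366.81
After 8 (month_end (apply 2% monthly interest)): balance=$3434.14 total_interest=$434.14
After 9 (year_end (apply 12% annual interest)): balance=$3846.23 total_interest=$846.23
After 10 (deposit($100)): balance=$3946.23 total_interest=$846.23

Answer: 846.23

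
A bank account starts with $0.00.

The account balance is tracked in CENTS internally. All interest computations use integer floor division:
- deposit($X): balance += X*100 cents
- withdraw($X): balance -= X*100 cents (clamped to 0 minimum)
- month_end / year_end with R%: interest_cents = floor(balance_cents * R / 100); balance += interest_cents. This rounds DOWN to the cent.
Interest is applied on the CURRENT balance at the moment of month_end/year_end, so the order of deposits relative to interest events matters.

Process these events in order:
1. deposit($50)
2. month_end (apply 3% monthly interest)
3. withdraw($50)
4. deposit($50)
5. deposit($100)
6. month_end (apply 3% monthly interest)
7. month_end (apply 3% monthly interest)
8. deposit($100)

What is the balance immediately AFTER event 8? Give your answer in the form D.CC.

Answer: 260.72

Derivation:
After 1 (deposit($50)): balance=$50.00 total_interest=$0.00
After 2 (month_end (apply 3% monthly interest)): balance=$51.50 total_interest=$1.50
After 3 (withdraw($50)): balance=$1.50 total_interest=$1.50
After 4 (deposit($50)): balance=$51.50 total_interest=$1.50
After 5 (deposit($100)): balance=$151.50 total_interest=$1.50
After 6 (month_end (apply 3% monthly interest)): balance=$156.04 total_interest=$6.04
After 7 (month_end (apply 3% monthly interest)): balance=$160.72 total_interest=$10.72
After 8 (deposit($100)): balance=$260.72 total_interest=$10.72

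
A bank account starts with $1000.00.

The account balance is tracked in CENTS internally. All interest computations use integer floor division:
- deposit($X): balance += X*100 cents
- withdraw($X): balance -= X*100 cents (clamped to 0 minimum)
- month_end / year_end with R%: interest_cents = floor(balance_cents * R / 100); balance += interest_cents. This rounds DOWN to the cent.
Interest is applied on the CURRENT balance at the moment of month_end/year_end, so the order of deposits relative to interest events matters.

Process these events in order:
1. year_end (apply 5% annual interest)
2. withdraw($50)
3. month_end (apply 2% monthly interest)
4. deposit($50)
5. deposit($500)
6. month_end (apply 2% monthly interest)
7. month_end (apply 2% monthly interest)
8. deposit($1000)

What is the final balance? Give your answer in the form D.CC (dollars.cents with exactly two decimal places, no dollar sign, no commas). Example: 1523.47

Answer: 2633.42

Derivation:
After 1 (year_end (apply 5% annual interest)): balance=$1050.00 total_interest=$50.00
After 2 (withdraw($50)): balance=$1000.00 total_interest=$50.00
After 3 (month_end (apply 2% monthly interest)): balance=$1020.00 total_interest=$70.00
After 4 (deposit($50)): balance=$1070.00 total_interest=$70.00
After 5 (deposit($500)): balance=$1570.00 total_interest=$70.00
After 6 (month_end (apply 2% monthly interest)): balance=$1601.40 total_interest=$101.40
After 7 (month_end (apply 2% monthly interest)): balance=$1633.42 total_interest=$133.42
After 8 (deposit($1000)): balance=$2633.42 total_interest=$133.42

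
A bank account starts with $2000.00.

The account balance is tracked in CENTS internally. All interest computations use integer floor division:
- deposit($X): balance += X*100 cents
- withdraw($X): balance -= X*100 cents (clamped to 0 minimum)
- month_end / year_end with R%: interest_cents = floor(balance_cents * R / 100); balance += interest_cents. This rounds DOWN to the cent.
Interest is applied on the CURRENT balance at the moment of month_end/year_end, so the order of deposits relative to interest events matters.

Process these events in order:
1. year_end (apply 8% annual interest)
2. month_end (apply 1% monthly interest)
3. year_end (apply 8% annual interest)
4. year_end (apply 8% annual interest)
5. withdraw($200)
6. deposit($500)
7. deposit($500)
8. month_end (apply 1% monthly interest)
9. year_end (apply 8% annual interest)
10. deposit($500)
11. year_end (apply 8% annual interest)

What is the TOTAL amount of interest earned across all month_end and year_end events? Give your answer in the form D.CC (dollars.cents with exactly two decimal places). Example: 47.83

After 1 (year_end (apply 8% annual interest)): balance=$2160.00 total_interest=$160.00
After 2 (month_end (apply 1% monthly interest)): balance=$2181.60 total_interest=$181.60
After 3 (year_end (apply 8% annual interest)): balance=$2356.12 total_interest=$356.12
After 4 (year_end (apply 8% annual interest)): balance=$2544.60 total_interest=$544.60
After 5 (withdraw($200)): balance=$2344.60 total_interest=$544.60
After 6 (deposit($500)): balance=$2844.60 total_interest=$544.60
After 7 (deposit($500)): balance=$3344.60 total_interest=$544.60
After 8 (month_end (apply 1% monthly interest)): balance=$3378.04 total_interest=$578.04
After 9 (year_end (apply 8% annual interest)): balance=$3648.28 total_interest=$848.28
After 10 (deposit($500)): balance=$4148.28 total_interest=$848.28
After 11 (year_end (apply 8% annual interest)): balance=$4480.14 total_interest=$1180.14

Answer: 1180.14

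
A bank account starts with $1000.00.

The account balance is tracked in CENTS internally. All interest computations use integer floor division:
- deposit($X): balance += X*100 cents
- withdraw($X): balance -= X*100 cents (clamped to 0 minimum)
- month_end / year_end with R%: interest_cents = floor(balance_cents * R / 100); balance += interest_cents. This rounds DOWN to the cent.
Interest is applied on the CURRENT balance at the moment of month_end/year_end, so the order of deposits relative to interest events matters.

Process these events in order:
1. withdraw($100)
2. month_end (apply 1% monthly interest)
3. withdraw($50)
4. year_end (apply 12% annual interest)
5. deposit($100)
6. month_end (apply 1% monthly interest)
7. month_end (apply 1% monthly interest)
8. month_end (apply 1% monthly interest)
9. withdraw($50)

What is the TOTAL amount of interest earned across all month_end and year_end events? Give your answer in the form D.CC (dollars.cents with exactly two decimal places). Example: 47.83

After 1 (withdraw($100)): balance=$900.00 total_interest=$0.00
After 2 (month_end (apply 1% monthly interest)): balance=$909.00 total_interest=$9.00
After 3 (withdraw($50)): balance=$859.00 total_interest=$9.00
After 4 (year_end (apply 12% annual interest)): balance=$962.08 total_interest=$112.08
After 5 (deposit($100)): balance=$1062.08 total_interest=$112.08
After 6 (month_end (apply 1% monthly interest)): balance=$1072.70 total_interest=$122.70
After 7 (month_end (apply 1% monthly interest)): balance=$1083.42 total_interest=$133.42
After 8 (month_end (apply 1% monthly interest)): balance=$1094.25 total_interest=$144.25
After 9 (withdraw($50)): balance=$1044.25 total_interest=$144.25

Answer: 144.25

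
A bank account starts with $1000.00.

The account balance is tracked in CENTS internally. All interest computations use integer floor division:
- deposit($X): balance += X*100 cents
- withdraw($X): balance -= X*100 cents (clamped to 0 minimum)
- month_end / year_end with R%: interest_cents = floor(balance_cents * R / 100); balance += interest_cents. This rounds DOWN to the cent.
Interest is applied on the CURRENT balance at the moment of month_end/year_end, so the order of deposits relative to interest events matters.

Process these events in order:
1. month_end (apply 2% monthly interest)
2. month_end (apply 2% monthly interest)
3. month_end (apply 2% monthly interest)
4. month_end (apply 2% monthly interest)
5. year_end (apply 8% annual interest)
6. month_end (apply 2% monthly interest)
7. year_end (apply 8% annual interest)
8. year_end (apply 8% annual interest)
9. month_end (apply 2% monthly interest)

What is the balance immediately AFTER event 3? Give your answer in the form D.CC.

After 1 (month_end (apply 2% monthly interest)): balance=$1020.00 total_interest=$20.00
After 2 (month_end (apply 2% monthly interest)): balance=$1040.40 total_interest=$40.40
After 3 (month_end (apply 2% monthly interest)): balance=$1061.20 total_interest=$61.20

Answer: 1061.20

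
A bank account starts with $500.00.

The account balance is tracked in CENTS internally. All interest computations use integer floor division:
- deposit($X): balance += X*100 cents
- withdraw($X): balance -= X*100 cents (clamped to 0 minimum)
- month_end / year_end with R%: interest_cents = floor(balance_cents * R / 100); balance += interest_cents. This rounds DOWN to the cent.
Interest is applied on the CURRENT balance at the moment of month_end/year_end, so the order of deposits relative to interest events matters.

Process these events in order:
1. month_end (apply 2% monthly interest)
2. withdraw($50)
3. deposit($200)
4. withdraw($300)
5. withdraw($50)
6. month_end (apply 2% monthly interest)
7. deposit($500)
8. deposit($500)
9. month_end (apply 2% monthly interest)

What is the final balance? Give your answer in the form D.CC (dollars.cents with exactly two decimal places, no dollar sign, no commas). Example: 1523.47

After 1 (month_end (apply 2% monthly interest)): balance=$510.00 total_interest=$10.00
After 2 (withdraw($50)): balance=$460.00 total_interest=$10.00
After 3 (deposit($200)): balance=$660.00 total_interest=$10.00
After 4 (withdraw($300)): balance=$360.00 total_interest=$10.00
After 5 (withdraw($50)): balance=$310.00 total_interest=$10.00
After 6 (month_end (apply 2% monthly interest)): balance=$316.20 total_interest=$16.20
After 7 (deposit($500)): balance=$816.20 total_interest=$16.20
After 8 (deposit($500)): balance=$1316.20 total_interest=$16.20
After 9 (month_end (apply 2% monthly interest)): balance=$1342.52 total_interest=$42.52

Answer: 1342.52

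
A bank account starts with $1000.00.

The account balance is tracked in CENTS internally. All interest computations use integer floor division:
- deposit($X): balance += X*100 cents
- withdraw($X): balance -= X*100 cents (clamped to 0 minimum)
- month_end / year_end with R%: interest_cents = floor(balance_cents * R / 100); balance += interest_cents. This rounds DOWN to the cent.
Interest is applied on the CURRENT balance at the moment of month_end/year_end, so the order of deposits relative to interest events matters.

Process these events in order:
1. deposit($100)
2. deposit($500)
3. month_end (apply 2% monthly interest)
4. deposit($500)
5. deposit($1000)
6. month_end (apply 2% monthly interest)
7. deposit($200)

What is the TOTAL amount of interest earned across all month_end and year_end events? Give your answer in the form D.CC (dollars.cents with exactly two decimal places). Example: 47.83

Answer: 94.64

Derivation:
After 1 (deposit($100)): balance=$1100.00 total_interest=$0.00
After 2 (deposit($500)): balance=$1600.00 total_interest=$0.00
After 3 (month_end (apply 2% monthly interest)): balance=$1632.00 total_interest=$32.00
After 4 (deposit($500)): balance=$2132.00 total_interest=$32.00
After 5 (deposit($1000)): balance=$3132.00 total_interest=$32.00
After 6 (month_end (apply 2% monthly interest)): balance=$3194.64 total_interest=$94.64
After 7 (deposit($200)): balance=$3394.64 total_interest=$94.64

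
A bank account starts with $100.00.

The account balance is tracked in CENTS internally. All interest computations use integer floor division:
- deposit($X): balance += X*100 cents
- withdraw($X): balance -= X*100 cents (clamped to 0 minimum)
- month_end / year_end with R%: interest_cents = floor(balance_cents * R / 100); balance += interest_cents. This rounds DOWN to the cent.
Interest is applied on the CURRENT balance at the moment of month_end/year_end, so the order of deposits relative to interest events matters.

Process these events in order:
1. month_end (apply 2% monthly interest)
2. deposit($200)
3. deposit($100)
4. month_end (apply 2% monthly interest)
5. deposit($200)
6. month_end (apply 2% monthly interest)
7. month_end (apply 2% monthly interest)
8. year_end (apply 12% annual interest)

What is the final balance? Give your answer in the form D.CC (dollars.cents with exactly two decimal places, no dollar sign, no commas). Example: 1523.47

After 1 (month_end (apply 2% monthly interest)): balance=$102.00 total_interest=$2.00
After 2 (deposit($200)): balance=$302.00 total_interest=$2.00
After 3 (deposit($100)): balance=$402.00 total_interest=$2.00
After 4 (month_end (apply 2% monthly interest)): balance=$410.04 total_interest=$10.04
After 5 (deposit($200)): balance=$610.04 total_interest=$10.04
After 6 (month_end (apply 2% monthly interest)): balance=$622.24 total_interest=$22.24
After 7 (month_end (apply 2% monthly interest)): balance=$634.68 total_interest=$34.68
After 8 (year_end (apply 12% annual interest)): balance=$710.84 total_interest=$110.84

Answer: 710.84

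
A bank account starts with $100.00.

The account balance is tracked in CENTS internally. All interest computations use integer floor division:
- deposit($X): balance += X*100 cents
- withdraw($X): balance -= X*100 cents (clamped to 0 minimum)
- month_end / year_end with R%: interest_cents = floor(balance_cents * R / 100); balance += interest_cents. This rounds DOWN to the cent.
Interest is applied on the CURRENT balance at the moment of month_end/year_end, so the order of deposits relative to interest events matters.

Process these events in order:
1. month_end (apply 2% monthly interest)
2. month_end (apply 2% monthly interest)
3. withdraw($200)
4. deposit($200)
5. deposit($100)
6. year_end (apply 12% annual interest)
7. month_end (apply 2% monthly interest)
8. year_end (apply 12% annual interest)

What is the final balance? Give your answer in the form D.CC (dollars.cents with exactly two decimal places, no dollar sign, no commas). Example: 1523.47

After 1 (month_end (apply 2% monthly interest)): balance=$102.00 total_interest=$2.00
After 2 (month_end (apply 2% monthly interest)): balance=$104.04 total_interest=$4.04
After 3 (withdraw($200)): balance=$0.00 total_interest=$4.04
After 4 (deposit($200)): balance=$200.00 total_interest=$4.04
After 5 (deposit($100)): balance=$300.00 total_interest=$4.04
After 6 (year_end (apply 12% annual interest)): balance=$336.00 total_interest=$40.04
After 7 (month_end (apply 2% monthly interest)): balance=$342.72 total_interest=$46.76
After 8 (year_end (apply 12% annual interest)): balance=$383.84 total_interest=$87.88

Answer: 383.84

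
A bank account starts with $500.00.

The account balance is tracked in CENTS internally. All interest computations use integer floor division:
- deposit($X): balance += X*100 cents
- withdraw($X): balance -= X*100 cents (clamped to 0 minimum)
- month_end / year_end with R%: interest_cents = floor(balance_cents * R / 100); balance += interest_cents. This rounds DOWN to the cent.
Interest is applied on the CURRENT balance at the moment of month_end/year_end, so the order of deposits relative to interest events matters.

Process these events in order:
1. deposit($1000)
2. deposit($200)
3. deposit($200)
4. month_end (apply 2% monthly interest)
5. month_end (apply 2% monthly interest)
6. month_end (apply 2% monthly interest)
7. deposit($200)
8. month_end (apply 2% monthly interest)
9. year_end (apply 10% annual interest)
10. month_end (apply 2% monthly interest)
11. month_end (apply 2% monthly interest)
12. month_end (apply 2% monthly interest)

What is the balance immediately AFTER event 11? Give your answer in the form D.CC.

After 1 (deposit($1000)): balance=$1500.00 total_interest=$0.00
After 2 (deposit($200)): balance=$1700.00 total_interest=$0.00
After 3 (deposit($200)): balance=$1900.00 total_interest=$0.00
After 4 (month_end (apply 2% monthly interest)): balance=$1938.00 total_interest=$38.00
After 5 (month_end (apply 2% monthly interest)): balance=$1976.76 total_interest=$76.76
After 6 (month_end (apply 2% monthly interest)): balance=$2016.29 total_interest=$116.29
After 7 (deposit($200)): balance=$2216.29 total_interest=$116.29
After 8 (month_end (apply 2% monthly interest)): balance=$2260.61 total_interest=$160.61
After 9 (year_end (apply 10% annual interest)): balance=$2486.67 total_interest=$386.67
After 10 (month_end (apply 2% monthly interest)): balance=$2536.40 total_interest=$436.40
After 11 (month_end (apply 2% monthly interest)): balance=$2587.12 total_interest=$487.12

Answer: 2587.12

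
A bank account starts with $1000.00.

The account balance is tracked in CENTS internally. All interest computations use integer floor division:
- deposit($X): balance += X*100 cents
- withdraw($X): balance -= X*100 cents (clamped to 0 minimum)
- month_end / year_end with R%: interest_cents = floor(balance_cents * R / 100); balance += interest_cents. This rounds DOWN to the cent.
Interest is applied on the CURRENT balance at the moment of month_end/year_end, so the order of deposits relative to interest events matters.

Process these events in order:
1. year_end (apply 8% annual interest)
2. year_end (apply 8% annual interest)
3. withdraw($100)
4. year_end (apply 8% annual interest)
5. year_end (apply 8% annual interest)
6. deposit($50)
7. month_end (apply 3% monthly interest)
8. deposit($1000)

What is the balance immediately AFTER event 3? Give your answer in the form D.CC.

After 1 (year_end (apply 8% annual interest)): balance=$1080.00 total_interest=$80.00
After 2 (year_end (apply 8% annual interest)): balance=$1166.40 total_interest=$166.40
After 3 (withdraw($100)): balance=$1066.40 total_interest=$166.40

Answer: 1066.40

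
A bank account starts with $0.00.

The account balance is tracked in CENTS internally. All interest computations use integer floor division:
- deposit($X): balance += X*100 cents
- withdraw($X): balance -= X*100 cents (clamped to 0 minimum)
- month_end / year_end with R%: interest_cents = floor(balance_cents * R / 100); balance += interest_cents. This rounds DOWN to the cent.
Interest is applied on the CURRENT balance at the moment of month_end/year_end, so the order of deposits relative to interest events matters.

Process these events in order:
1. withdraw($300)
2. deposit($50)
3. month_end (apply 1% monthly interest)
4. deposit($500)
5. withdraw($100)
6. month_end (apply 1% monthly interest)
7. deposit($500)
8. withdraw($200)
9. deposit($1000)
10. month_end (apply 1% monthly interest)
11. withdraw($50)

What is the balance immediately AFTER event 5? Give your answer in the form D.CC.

Answer: 450.50

Derivation:
After 1 (withdraw($300)): balance=$0.00 total_interest=$0.00
After 2 (deposit($50)): balance=$50.00 total_interest=$0.00
After 3 (month_end (apply 1% monthly interest)): balance=$50.50 total_interest=$0.50
After 4 (deposit($500)): balance=$550.50 total_interest=$0.50
After 5 (withdraw($100)): balance=$450.50 total_interest=$0.50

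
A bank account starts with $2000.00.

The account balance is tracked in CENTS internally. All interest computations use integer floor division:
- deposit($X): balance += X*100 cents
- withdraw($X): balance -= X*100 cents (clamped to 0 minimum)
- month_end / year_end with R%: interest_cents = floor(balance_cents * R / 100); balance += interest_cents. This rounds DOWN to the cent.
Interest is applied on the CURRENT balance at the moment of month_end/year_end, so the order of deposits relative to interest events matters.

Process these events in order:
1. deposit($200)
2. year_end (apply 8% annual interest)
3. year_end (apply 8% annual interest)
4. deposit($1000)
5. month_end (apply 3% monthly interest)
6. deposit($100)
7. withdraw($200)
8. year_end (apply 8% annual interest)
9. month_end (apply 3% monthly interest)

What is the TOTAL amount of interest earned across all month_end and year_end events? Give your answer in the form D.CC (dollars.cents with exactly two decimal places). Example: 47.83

Answer: 874.66

Derivation:
After 1 (deposit($200)): balance=$2200.00 total_interest=$0.00
After 2 (year_end (apply 8% annual interest)): balance=$2376.00 total_interest=$176.00
After 3 (year_end (apply 8% annual interest)): balance=$2566.08 total_interest=$366.08
After 4 (deposit($1000)): balance=$3566.08 total_interest=$366.08
After 5 (month_end (apply 3% monthly interest)): balance=$3673.06 total_interest=$473.06
After 6 (deposit($100)): balance=$3773.06 total_interest=$473.06
After 7 (withdraw($200)): balance=$3573.06 total_interest=$473.06
After 8 (year_end (apply 8% annual interest)): balance=$3858.90 total_interest=$758.90
After 9 (month_end (apply 3% monthly interest)): balance=$3974.66 total_interest=$874.66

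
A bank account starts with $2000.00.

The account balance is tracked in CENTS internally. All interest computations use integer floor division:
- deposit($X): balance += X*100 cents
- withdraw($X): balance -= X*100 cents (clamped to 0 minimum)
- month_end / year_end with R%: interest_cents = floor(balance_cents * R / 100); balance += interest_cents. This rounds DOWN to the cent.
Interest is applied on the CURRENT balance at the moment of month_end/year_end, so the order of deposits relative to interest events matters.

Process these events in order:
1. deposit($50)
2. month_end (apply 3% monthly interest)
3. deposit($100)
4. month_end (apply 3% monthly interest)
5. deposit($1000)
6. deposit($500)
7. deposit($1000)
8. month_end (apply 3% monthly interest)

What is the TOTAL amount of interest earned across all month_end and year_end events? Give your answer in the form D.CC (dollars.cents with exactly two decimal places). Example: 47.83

After 1 (deposit($50)): balance=$2050.00 total_interest=$0.00
After 2 (month_end (apply 3% monthly interest)): balance=$2111.50 total_interest=$61.50
After 3 (deposit($100)): balance=$2211.50 total_interest=$61.50
After 4 (month_end (apply 3% monthly interest)): balance=$2277.84 total_interest=$127.84
After 5 (deposit($1000)): balance=$3277.84 total_interest=$127.84
After 6 (deposit($500)): balance=$3777.84 total_interest=$127.84
After 7 (deposit($1000)): balance=$4777.84 total_interest=$127.84
After 8 (month_end (apply 3% monthly interest)): balance=$4921.17 total_interest=$271.17

Answer: 271.17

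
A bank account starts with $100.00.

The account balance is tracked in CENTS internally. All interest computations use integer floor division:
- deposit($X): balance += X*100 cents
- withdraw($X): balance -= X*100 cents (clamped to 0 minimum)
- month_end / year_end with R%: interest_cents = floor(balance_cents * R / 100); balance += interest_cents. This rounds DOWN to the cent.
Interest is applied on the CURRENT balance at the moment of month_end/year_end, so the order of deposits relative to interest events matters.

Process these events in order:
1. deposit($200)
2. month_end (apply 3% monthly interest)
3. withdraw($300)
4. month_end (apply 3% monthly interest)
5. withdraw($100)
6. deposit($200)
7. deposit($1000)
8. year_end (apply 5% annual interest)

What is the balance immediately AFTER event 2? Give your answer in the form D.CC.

Answer: 309.00

Derivation:
After 1 (deposit($200)): balance=$300.00 total_interest=$0.00
After 2 (month_end (apply 3% monthly interest)): balance=$309.00 total_interest=$9.00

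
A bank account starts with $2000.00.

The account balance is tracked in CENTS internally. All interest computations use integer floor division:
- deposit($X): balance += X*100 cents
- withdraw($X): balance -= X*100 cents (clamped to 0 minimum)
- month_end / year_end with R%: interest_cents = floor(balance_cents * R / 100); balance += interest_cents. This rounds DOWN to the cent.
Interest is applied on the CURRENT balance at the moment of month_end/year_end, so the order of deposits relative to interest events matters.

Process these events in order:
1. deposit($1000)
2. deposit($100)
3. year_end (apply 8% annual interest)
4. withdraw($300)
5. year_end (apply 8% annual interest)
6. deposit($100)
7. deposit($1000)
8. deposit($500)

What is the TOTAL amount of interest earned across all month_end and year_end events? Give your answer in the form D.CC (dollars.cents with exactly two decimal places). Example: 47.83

Answer: 491.84

Derivation:
After 1 (deposit($1000)): balance=$3000.00 total_interest=$0.00
After 2 (deposit($100)): balance=$3100.00 total_interest=$0.00
After 3 (year_end (apply 8% annual interest)): balance=$3348.00 total_interest=$248.00
After 4 (withdraw($300)): balance=$3048.00 total_interest=$248.00
After 5 (year_end (apply 8% annual interest)): balance=$3291.84 total_interest=$491.84
After 6 (deposit($100)): balance=$3391.84 total_interest=$491.84
After 7 (deposit($1000)): balance=$4391.84 total_interest=$491.84
After 8 (deposit($500)): balance=$4891.84 total_interest=$491.84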